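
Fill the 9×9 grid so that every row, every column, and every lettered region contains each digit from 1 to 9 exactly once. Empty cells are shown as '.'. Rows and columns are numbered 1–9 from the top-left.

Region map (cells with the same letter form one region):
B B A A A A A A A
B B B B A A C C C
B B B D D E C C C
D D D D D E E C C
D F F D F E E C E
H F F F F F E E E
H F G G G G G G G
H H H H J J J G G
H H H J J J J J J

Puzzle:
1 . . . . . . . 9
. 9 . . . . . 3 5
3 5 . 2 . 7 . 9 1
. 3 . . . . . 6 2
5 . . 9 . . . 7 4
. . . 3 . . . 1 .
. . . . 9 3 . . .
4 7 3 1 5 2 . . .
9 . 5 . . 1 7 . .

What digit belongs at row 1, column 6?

4

row 8, column 8 = 8: row 8 has {1,2,3,4,5,7}; col 8 has {1,3,6,7,9}; region has {3,9} → only 8 remains.
row 8, column 9 = 6: row 8 has {1,2,3,4,5,7,8}; col 9 has {1,2,4,5,9}; region has {3,8,9} → only 6 remains.
row 9, column 8 = 4: row 9 has {1,5,7,9}; col 8 has {1,3,6,7,8,9}; region has {1,2,5,7} → only 4 remains.
row 6, column 9 = 8: row 6 has {1,3}; col 9 has {1,2,4,5,6,9}; region has {1,4,7} → only 8 remains.
row 7, column 9 = 7: row 7 has {3,9}; col 9 has {1,2,4,5,6,8,9}; region has {3,6,8,9} → only 7 remains.
row 8, column 7 = 9: row 8 has {1,2,3,4,5,6,7,8}; col 7 has {7}; region has {1,2,4,5,7} → only 9 remains.
row 9, column 9 = 3: row 9 has {1,4,5,7,9}; col 9 has {1,2,4,5,6,7,8,9}; region has {1,2,4,5,7,9} → only 3 remains.
row 4, column 7 = 5: row 4 has {2,3,6}; col 7 has {7,9}; region has {1,4,7,8} → only 5 remains.
row 5, column 6 = 6: row 5 has {4,5,7,9}; col 6 has {1,2,3,7}; region has {1,4,5,7,8} → only 6 remains.
row 6, column 7 = 2: row 6 has {1,3,8}; col 7 has {5,7,9}; region has {1,4,5,6,7,8} → only 2 remains.
row 4, column 6 = 9: row 4 has {2,3,5,6}; col 6 has {1,2,3,6,7}; region has {1,2,4,5,6,7,8} → only 9 remains.
row 5, column 7 = 3: row 5 has {4,5,6,7,9}; col 7 has {2,5,7,9}; region has {1,2,4,5,6,7,8,9} → only 3 remains.
row 6, column 1 = 6: row 6 has {1,2,3,8}; col 1 has {1,3,4,5,9}; region has {1,3,4,5,7,9} → only 6 remains.
row 6, column 2 = 4: row 6 has {1,2,3,6,8}; col 2 has {3,5,7,9}; region has {3} → only 4 remains.
row 6, column 5 = 7: row 6 has {1,2,3,4,6,8}; col 5 has {5,9}; region has {3,4} → only 7 remains.
row 6, column 6 = 5: row 6 has {1,2,3,4,6,7,8}; col 6 has {1,2,3,6,7,9}; region has {3,4,7} → only 5 remains.
row 6, column 3 = 9: row 6 has {1,2,3,4,5,6,7,8}; col 3 has {3,5}; region has {3,4,5,7} → only 9 remains.
row 1, column 5 = 3: in row 1, 3 can only go here (every other open cell in that row sees a 3).
row 2, column 5 = 1: in row 2, 1 can only go here (every other open cell in that row sees a 1).
row 4, column 3 = 1: in row 4, 1 can only go here (every other open cell in that row sees a 1).
row 5, column 2 = 1: in row 5, 1 can only go here (every other open cell in that row sees a 1).
row 7, column 7 = 1: in row 7, 1 can only go here (every other open cell in that row sees a 1).
row 7, column 2 = 6: in row 7, 6 can only go here (every other open cell in that row sees a 6).
row 7, column 1 = 8: in row 7, 8 can only go here (every other open cell in that row sees an 8).
row 4, column 1 = 7: row 4 has {1,2,3,5,6,9}; col 1 has {1,3,4,5,6,8,9}; region has {1,2,3,5,9} → only 7 remains.
row 9, column 2 = 2: row 9 has {1,3,4,5,7,9}; col 2 has {1,3,4,5,6,7,9}; region has {1,3,4,5,6,7,8,9} → only 2 remains.
row 1, column 2 = 8: row 1 has {1,3,9}; col 2 has {1,2,3,4,5,6,7,9}; region has {1,3,5,9} → only 8 remains.
row 1, column 6 = 4: row 1 has {1,3,8,9}; col 6 has {1,2,3,5,6,7,9}; region has {1,3,9} → only 4 remains.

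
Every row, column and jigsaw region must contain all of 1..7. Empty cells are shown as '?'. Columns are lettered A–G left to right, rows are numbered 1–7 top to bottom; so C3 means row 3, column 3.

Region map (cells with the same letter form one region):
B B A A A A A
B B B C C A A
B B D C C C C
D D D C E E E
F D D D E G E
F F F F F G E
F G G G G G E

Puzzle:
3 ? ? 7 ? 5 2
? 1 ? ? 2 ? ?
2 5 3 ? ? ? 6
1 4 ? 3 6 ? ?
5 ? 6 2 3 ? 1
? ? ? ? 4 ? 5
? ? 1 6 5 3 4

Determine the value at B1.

B1 = 6: row 1 has {2,3,5,7}; col 2 has {1,4,5}; region has {1,2,3,5} → only 6 remains.

6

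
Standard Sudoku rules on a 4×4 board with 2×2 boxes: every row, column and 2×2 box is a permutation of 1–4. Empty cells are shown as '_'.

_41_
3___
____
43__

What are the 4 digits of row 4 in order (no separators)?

4321

r1c1 = 2: row 1 has {1,4}; col 1 has {3,4}; box has {3,4} → only 2 remains.
r1c4 = 3: row 1 has {1,2,4}; col 4 has {}; box has {1} → only 3 remains.
r2c2 = 1: row 2 has {3}; col 2 has {3,4}; box has {2,3,4} → only 1 remains.
r3c1 = 1: row 3 has {}; col 1 has {2,3,4}; box has {3,4} → only 1 remains.
r3c2 = 2: row 3 has {1}; col 2 has {1,3,4}; box has {1,3,4} → only 2 remains.
r3c4 = 4: row 3 has {1,2}; col 4 has {3}; box has {} → only 4 remains.
r4c3 = 2: row 4 has {3,4}; col 3 has {1}; box has {4} → only 2 remains.
r4c4 = 1: row 4 has {2,3,4}; col 4 has {3,4}; box has {2,4} → only 1 remains.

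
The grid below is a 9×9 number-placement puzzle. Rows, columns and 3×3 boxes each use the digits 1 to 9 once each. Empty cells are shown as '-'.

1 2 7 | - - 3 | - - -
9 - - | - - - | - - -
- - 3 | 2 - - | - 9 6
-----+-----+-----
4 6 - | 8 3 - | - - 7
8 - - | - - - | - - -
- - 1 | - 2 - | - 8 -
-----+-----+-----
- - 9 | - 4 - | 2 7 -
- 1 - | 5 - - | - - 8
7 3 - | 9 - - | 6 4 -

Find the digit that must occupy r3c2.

4

r1c8 = 5: row 1 has {1,2,3,7}; col 8 has {4,7,8,9}; box has {6,9} → only 5 remains.
r1c9 = 4: row 1 has {1,2,3,5,7}; col 9 has {6,7,8}; box has {5,6,9} → only 4 remains.
r3c1 = 5: row 3 has {2,3,6,9}; col 1 has {1,4,7,8,9}; box has {1,2,3,7,9} → only 5 remains.
r6c1 = 3: row 6 has {1,2,8}; col 1 has {1,4,5,7,8,9}; box has {1,4,6,8} → only 3 remains.
r7c1 = 6: row 7 has {2,4,7,9}; col 1 has {1,3,4,5,7,8,9}; box has {1,3,7,9} → only 6 remains.
r8c1 = 2: row 8 has {1,5,8}; col 1 has {1,3,4,5,6,7,8,9}; box has {1,3,6,7,9} → only 2 remains.
r8c3 = 4: row 8 has {1,2,5,8}; col 3 has {1,3,7,9}; box has {1,2,3,6,7,9} → only 4 remains.
r8c8 = 3: row 8 has {1,2,4,5,8}; col 8 has {4,5,7,8,9}; box has {2,4,6,7,8} → only 3 remains.
r1c4 = 6: row 1 has {1,2,3,4,5,7}; col 4 has {2,5,8,9}; box has {2,3} → only 6 remains.
r1c7 = 8: row 1 has {1,2,3,4,5,6,7}; col 7 has {2,6}; box has {4,5,6,9} → only 8 remains.
r8c7 = 9: row 8 has {1,2,3,4,5,8}; col 7 has {2,6,8}; box has {2,3,4,6,7,8} → only 9 remains.
r1c5 = 9: row 1 has {1,2,3,4,5,6,7,8}; col 5 has {2,3,4}; box has {2,3,6} → only 9 remains.
r2c3 = 6: in row 2, 6 can only go here (every other open cell in that row sees a 6).
r4c6 = 9: in row 4, 9 can only go here (every other open cell in that row sees a 9).
r6c6 = 6: in row 6, 6 can only go here (every other open cell in that row sees a 6).
r8c6 = 7: row 8 has {1,2,3,4,5,8,9}; col 6 has {3,6,9}; box has {4,5,9} → only 7 remains.
r8c5 = 6: row 8 has {1,2,3,4,5,7,8,9}; col 5 has {2,3,4,9}; box has {4,5,7,9} → only 6 remains.
r5c8 = 6: in row 5, 6 can only go here (every other open cell in that row sees a 6).
r7c4 = 3: in row 7, 3 can only go here (every other open cell in that row sees a 3).
r9c6 = 2: in row 9, 2 can only go here (every other open cell in that row sees a 2).
r9c3 = 8: in column 3, 8 can only go here (every other open cell in that column sees an 8).
r7c2 = 5: row 7 has {2,3,4,6,7,9}; col 2 has {1,2,3,6}; box has {1,2,3,4,6,7,8,9} → only 5 remains.
r7c9 = 1: row 7 has {2,3,4,5,6,7,9}; col 9 has {4,6,7,8}; box has {2,3,4,6,7,8,9} → only 1 remains.
r9c5 = 1: row 9 has {2,3,4,6,7,8,9}; col 5 has {2,3,4,6,9}; box has {2,3,4,5,6,7,9} → only 1 remains.
r9c9 = 5: row 9 has {1,2,3,4,6,7,8,9}; col 9 has {1,4,6,7,8}; box has {1,2,3,4,6,7,8,9} → only 5 remains.
r6c9 = 9: row 6 has {1,2,3,6,8}; col 9 has {1,4,5,6,7,8}; box has {6,7,8} → only 9 remains.
r7c6 = 8: row 7 has {1,2,3,4,5,6,7,9}; col 6 has {2,3,6,7,9}; box has {1,2,3,4,5,6,7,9} → only 8 remains.
r6c2 = 7: row 6 has {1,2,3,6,8,9}; col 2 has {1,2,3,5,6}; box has {1,3,4,6,8} → only 7 remains.
r6c4 = 4: row 6 has {1,2,3,6,7,8,9}; col 4 has {2,3,5,6,8,9}; box has {2,3,6,8,9} → only 4 remains.
r6c7 = 5: row 6 has {1,2,3,4,6,7,8,9}; col 7 has {2,6,8,9}; box has {6,7,8,9} → only 5 remains.
r4c7 = 1: row 4 has {3,4,6,7,8,9}; col 7 has {2,5,6,8,9}; box has {5,6,7,8,9} → only 1 remains.
r4c8 = 2: row 4 has {1,3,4,6,7,8,9}; col 8 has {3,4,5,6,7,8,9}; box has {1,5,6,7,8,9} → only 2 remains.
r5c2 = 9: row 5 has {6,8}; col 2 has {1,2,3,5,6,7}; box has {1,3,4,6,7,8} → only 9 remains.
r5c9 = 3: row 5 has {6,8,9}; col 9 has {1,4,5,6,7,8,9}; box has {1,2,5,6,7,8,9} → only 3 remains.
r2c8 = 1: row 2 has {6,9}; col 8 has {2,3,4,5,6,7,8,9}; box has {4,5,6,8,9} → only 1 remains.
r2c9 = 2: row 2 has {1,6,9}; col 9 has {1,3,4,5,6,7,8,9}; box has {1,4,5,6,8,9} → only 2 remains.
r3c7 = 7: row 3 has {2,3,5,6,9}; col 7 has {1,2,5,6,8,9}; box has {1,2,4,5,6,8,9} → only 7 remains.
r4c3 = 5: row 4 has {1,2,3,4,6,7,8,9}; col 3 has {1,3,4,6,7,8,9}; box has {1,3,4,6,7,8,9} → only 5 remains.
r5c3 = 2: row 5 has {3,6,8,9}; col 3 has {1,3,4,5,6,7,8,9}; box has {1,3,4,5,6,7,8,9} → only 2 remains.
r5c7 = 4: row 5 has {2,3,6,8,9}; col 7 has {1,2,5,6,7,8,9}; box has {1,2,3,5,6,7,8,9} → only 4 remains.
r2c4 = 7: row 2 has {1,2,6,9}; col 4 has {2,3,4,5,6,8,9}; box has {2,3,6,9} → only 7 remains.
r2c7 = 3: row 2 has {1,2,6,7,9}; col 7 has {1,2,4,5,6,7,8,9}; box has {1,2,4,5,6,7,8,9} → only 3 remains.
r3c5 = 8: row 3 has {2,3,5,6,7,9}; col 5 has {1,2,3,4,6,9}; box has {2,3,6,7,9} → only 8 remains.
r5c4 = 1: row 5 has {2,3,4,6,8,9}; col 4 has {2,3,4,5,6,7,8,9}; box has {2,3,4,6,8,9} → only 1 remains.
r5c6 = 5: row 5 has {1,2,3,4,6,8,9}; col 6 has {2,3,6,7,8,9}; box has {1,2,3,4,6,8,9} → only 5 remains.
r2c5 = 5: row 2 has {1,2,3,6,7,9}; col 5 has {1,2,3,4,6,8,9}; box has {2,3,6,7,8,9} → only 5 remains.
r2c6 = 4: row 2 has {1,2,3,5,6,7,9}; col 6 has {2,3,5,6,7,8,9}; box has {2,3,5,6,7,8,9} → only 4 remains.
r3c2 = 4: row 3 has {2,3,5,6,7,8,9}; col 2 has {1,2,3,5,6,7,9}; box has {1,2,3,5,6,7,9} → only 4 remains.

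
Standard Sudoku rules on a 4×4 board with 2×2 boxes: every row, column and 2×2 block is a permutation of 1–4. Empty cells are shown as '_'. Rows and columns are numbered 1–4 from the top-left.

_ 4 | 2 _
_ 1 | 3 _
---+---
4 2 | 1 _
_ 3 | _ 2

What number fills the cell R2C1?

2

R1C1 = 3 (sole candidate).
R1C4 = 1 (sole candidate).
R2C1 = 2: row 2 has {1,3}; col 1 has {3,4}; box has {1,3,4} → only 2 remains.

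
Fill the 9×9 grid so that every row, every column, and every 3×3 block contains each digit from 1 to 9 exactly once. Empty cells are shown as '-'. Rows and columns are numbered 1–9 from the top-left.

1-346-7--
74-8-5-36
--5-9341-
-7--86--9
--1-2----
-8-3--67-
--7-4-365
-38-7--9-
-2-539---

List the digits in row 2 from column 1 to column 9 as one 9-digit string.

r1c2 = 9 (sole candidate).
r1c6 = 2 (sole candidate).
r1c9 = 8 (sole candidate).
r2c3 = 2: row 2 has {3,4,5,6,7,8}; col 3 has {1,3,5,7,8}; box has {1,3,4,5,7,9} → only 2 remains.
r2c5 = 1: row 2 has {2,3,4,5,6,7,8}; col 5 has {2,3,4,6,7,8,9}; box has {2,3,4,5,6,8,9} → only 1 remains.
r2c7 = 9: row 2 has {1,2,3,4,5,6,7,8}; col 7 has {3,4,6,7}; box has {1,3,4,6,7,8} → only 9 remains.

742815936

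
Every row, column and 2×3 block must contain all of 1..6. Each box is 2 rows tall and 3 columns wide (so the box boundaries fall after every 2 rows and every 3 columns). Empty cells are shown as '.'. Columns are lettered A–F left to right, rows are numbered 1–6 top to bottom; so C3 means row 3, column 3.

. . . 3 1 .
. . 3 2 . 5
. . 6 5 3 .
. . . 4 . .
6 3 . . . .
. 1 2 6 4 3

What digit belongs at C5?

E2 = 6 (sole candidate).
E4 = 2 (sole candidate).
D5 = 1 (sole candidate).
E5 = 5 (sole candidate).
F5 = 2 (sole candidate).
A6 = 5 (sole candidate).
F1 = 4 (sole candidate).
B2 = 4 (sole candidate).
B3 = 2 (sole candidate).
F3 = 1 (sole candidate).
B4 = 5 (sole candidate).
C4 = 1 (sole candidate).
F4 = 6 (sole candidate).
C5 = 4: row 5 has {1,2,3,5,6}; col 3 has {1,2,3,6}; box has {1,2,3,5,6} → only 4 remains.

4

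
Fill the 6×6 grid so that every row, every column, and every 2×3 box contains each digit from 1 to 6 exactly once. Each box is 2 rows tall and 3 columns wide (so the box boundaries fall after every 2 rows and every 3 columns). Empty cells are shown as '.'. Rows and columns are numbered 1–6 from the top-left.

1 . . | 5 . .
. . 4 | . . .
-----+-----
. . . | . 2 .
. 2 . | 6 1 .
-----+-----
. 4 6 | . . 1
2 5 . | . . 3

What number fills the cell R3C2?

1

R5C1 = 3: row 5 has {1,4,6}; col 1 has {1,2}; box has {2,4,5,6} → only 3 remains.
R5C4 = 2: row 5 has {1,3,4,6}; col 4 has {5,6}; box has {1,3} → only 2 remains.
R5C5 = 5: row 5 has {1,2,3,4,6}; col 5 has {1,2}; box has {1,2,3} → only 5 remains.
R6C3 = 1: row 6 has {2,3,5}; col 3 has {4,6}; box has {2,3,4,5,6} → only 1 remains.
R6C4 = 4: row 6 has {1,2,3,5}; col 4 has {2,5,6}; box has {1,2,3,5} → only 4 remains.
R6C5 = 6: row 6 has {1,2,3,4,5}; col 5 has {1,2,5}; box has {1,2,3,4,5} → only 6 remains.
R2C5 = 3: row 2 has {4}; col 5 has {1,2,5,6}; box has {5} → only 3 remains.
R3C4 = 3: row 3 has {2}; col 4 has {2,4,5,6}; box has {1,2,6} → only 3 remains.
R1C5 = 4: row 1 has {1,5}; col 5 has {1,2,3,5,6}; box has {3,5} → only 4 remains.
R2C2 = 6: row 2 has {3,4}; col 2 has {2,4,5}; box has {1,4} → only 6 remains.
R2C4 = 1: row 2 has {3,4,6}; col 4 has {2,3,4,5,6}; box has {3,4,5} → only 1 remains.
R2C6 = 2: row 2 has {1,3,4,6}; col 6 has {1,3}; box has {1,3,4,5} → only 2 remains.
R3C2 = 1: row 3 has {2,3}; col 2 has {2,4,5,6}; box has {2} → only 1 remains.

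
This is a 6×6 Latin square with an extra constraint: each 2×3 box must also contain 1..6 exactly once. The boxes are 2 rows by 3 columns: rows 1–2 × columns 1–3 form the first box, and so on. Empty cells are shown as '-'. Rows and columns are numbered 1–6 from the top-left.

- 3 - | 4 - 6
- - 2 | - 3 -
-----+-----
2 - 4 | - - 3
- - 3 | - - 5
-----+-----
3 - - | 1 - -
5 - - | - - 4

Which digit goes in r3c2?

r1c1 = 1: row 1 has {3,4,6}; col 1 has {2,3,5}; box has {2,3} → only 1 remains.
r1c3 = 5: row 1 has {1,3,4,6}; col 3 has {2,3,4}; box has {1,2,3} → only 5 remains.
r1c5 = 2: row 1 has {1,3,4,5,6}; col 5 has {3}; box has {3,4,6} → only 2 remains.
r2c4 = 5: row 2 has {2,3}; col 4 has {1,4}; box has {2,3,4,6} → only 5 remains.
r2c6 = 1: row 2 has {2,3,5}; col 6 has {3,4,5,6}; box has {2,3,4,5,6} → only 1 remains.
r3c4 = 6: row 3 has {2,3,4}; col 4 has {1,4,5}; box has {3,5} → only 6 remains.
r3c5 = 1: row 3 has {2,3,4,6}; col 5 has {2,3}; box has {3,5,6} → only 1 remains.
r4c1 = 6: row 4 has {3,5}; col 1 has {1,2,3,5}; box has {2,3,4} → only 6 remains.
r4c2 = 1: row 4 has {3,5,6}; col 2 has {3}; box has {2,3,4,6} → only 1 remains.
r4c4 = 2: row 4 has {1,3,5,6}; col 4 has {1,4,5,6}; box has {1,3,5,6} → only 2 remains.
r4c5 = 4: row 4 has {1,2,3,5,6}; col 5 has {1,2,3}; box has {1,2,3,5,6} → only 4 remains.
r5c3 = 6: row 5 has {1,3}; col 3 has {2,3,4,5}; box has {3,5} → only 6 remains.
r5c5 = 5: row 5 has {1,3,6}; col 5 has {1,2,3,4}; box has {1,4} → only 5 remains.
r5c6 = 2: row 5 has {1,3,5,6}; col 6 has {1,3,4,5,6}; box has {1,4,5} → only 2 remains.
r6c2 = 2: row 6 has {4,5}; col 2 has {1,3}; box has {3,5,6} → only 2 remains.
r6c3 = 1: row 6 has {2,4,5}; col 3 has {2,3,4,5,6}; box has {2,3,5,6} → only 1 remains.
r6c4 = 3: row 6 has {1,2,4,5}; col 4 has {1,2,4,5,6}; box has {1,2,4,5} → only 3 remains.
r6c5 = 6: row 6 has {1,2,3,4,5}; col 5 has {1,2,3,4,5}; box has {1,2,3,4,5} → only 6 remains.
r2c1 = 4: row 2 has {1,2,3,5}; col 1 has {1,2,3,5,6}; box has {1,2,3,5} → only 4 remains.
r2c2 = 6: row 2 has {1,2,3,4,5}; col 2 has {1,2,3}; box has {1,2,3,4,5} → only 6 remains.
r3c2 = 5: row 3 has {1,2,3,4,6}; col 2 has {1,2,3,6}; box has {1,2,3,4,6} → only 5 remains.

5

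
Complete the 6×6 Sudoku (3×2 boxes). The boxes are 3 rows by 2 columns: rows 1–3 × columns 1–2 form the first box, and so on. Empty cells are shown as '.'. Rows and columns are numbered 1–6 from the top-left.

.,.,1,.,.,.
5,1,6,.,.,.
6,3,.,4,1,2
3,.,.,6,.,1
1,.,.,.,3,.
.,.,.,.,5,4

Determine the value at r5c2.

r2c5 = 4: row 2 has {1,5,6}; col 5 has {1,3,5}; box has {1,2} → only 4 remains.
r2c6 = 3: row 2 has {1,4,5,6}; col 6 has {1,2,4}; box has {1,2,4} → only 3 remains.
r3c3 = 5: row 3 has {1,2,3,4,6}; col 3 has {1,6}; box has {1,4,6} → only 5 remains.
r4c5 = 2: row 4 has {1,3,6}; col 5 has {1,3,4,5}; box has {1,3,4,5} → only 2 remains.
r5c6 = 6: row 5 has {1,3}; col 6 has {1,2,3,4}; box has {1,2,3,4,5} → only 6 remains.
r6c1 = 2: row 6 has {4,5}; col 1 has {1,3,5,6}; box has {1,3} → only 2 remains.
r6c2 = 6: row 6 has {2,4,5}; col 2 has {1,3}; box has {1,2,3} → only 6 remains.
r6c3 = 3: row 6 has {2,4,5,6}; col 3 has {1,5,6}; box has {6} → only 3 remains.
r6c4 = 1: row 6 has {2,3,4,5,6}; col 4 has {4,6}; box has {3,6} → only 1 remains.
r1c1 = 4: row 1 has {1}; col 1 has {1,2,3,5,6}; box has {1,3,5,6} → only 4 remains.
r1c2 = 2: row 1 has {1,4}; col 2 has {1,3,6}; box has {1,3,4,5,6} → only 2 remains.
r1c4 = 3: row 1 has {1,2,4}; col 4 has {1,4,6}; box has {1,4,5,6} → only 3 remains.
r1c5 = 6: row 1 has {1,2,3,4}; col 5 has {1,2,3,4,5}; box has {1,2,3,4} → only 6 remains.
r1c6 = 5: row 1 has {1,2,3,4,6}; col 6 has {1,2,3,4,6}; box has {1,2,3,4,6} → only 5 remains.
r2c4 = 2: row 2 has {1,3,4,5,6}; col 4 has {1,3,4,6}; box has {1,3,4,5,6} → only 2 remains.
r4c3 = 4: row 4 has {1,2,3,6}; col 3 has {1,3,5,6}; box has {1,3,6} → only 4 remains.
r5c3 = 2: row 5 has {1,3,6}; col 3 has {1,3,4,5,6}; box has {1,3,4,6} → only 2 remains.
r5c4 = 5: row 5 has {1,2,3,6}; col 4 has {1,2,3,4,6}; box has {1,2,3,4,6} → only 5 remains.
r4c2 = 5: row 4 has {1,2,3,4,6}; col 2 has {1,2,3,6}; box has {1,2,3,6} → only 5 remains.
r5c2 = 4: row 5 has {1,2,3,5,6}; col 2 has {1,2,3,5,6}; box has {1,2,3,5,6} → only 4 remains.

4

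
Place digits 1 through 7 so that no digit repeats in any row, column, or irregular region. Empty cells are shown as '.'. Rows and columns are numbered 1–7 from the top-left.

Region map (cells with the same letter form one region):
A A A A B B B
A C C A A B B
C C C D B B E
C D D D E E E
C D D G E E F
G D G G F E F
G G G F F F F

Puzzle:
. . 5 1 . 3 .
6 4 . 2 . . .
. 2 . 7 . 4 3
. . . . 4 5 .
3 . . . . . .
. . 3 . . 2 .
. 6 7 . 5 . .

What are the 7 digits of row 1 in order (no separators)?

4751236

r1c2 = 7: row 1 has {1,3,5}; col 2 has {2,4,6}; region has {1,2,5,6} → only 7 remains.
r2c3 = 1 (sole candidate).
r2c5 = 3 (sole candidate).
r2c6 = 7 (sole candidate).
r2c7 = 5 (sole candidate).
r3c1 = 5 (sole candidate).
r3c3 = 6 (sole candidate).
r3c5 = 1 (sole candidate).
r4c1 = 7 (sole candidate).
r4c3 = 2 (sole candidate).
r5c3 = 4 (sole candidate).
r5c4 = 5 (sole candidate).
r6c4 = 4 (sole candidate).
r7c4 = 3 (sole candidate).
r7c6 = 1 (sole candidate).
r1c1 = 4: row 1 has {1,3,5,7}; col 1 has {3,5,6,7}; region has {1,2,3,5,6,7} → only 4 remains.
r4c4 = 6 (sole candidate).
r4c7 = 1 (sole candidate).
r5c2 = 1 (sole candidate).
r5c6 = 6 (sole candidate).
r6c1 = 1 (sole candidate).
r6c2 = 5 (sole candidate).
r7c1 = 2 (sole candidate).
r7c7 = 4 (sole candidate).
r4c2 = 3 (sole candidate).
r5c5 = 7 (sole candidate).
r5c7 = 2 (sole candidate).
r6c5 = 6 (sole candidate).
r6c7 = 7 (sole candidate).
r1c5 = 2: row 1 has {1,3,4,5,7}; col 5 has {1,3,4,5,6,7}; region has {1,3,4,5,7} → only 2 remains.
r1c7 = 6: row 1 has {1,2,3,4,5,7}; col 7 has {1,2,3,4,5,7}; region has {1,2,3,4,5,7} → only 6 remains.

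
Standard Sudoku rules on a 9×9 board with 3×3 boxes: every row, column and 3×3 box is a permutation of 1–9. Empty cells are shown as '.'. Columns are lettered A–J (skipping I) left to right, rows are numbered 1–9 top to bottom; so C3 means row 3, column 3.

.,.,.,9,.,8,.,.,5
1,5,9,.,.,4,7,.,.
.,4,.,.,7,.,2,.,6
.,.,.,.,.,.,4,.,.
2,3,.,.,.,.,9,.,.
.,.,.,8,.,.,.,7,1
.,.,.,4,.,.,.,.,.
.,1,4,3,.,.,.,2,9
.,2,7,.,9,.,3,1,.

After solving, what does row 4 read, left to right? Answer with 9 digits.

781659432

G1 = 1: row 1 has {5,8,9}; col 7 has {2,3,4,7,9}; box has {2,5,6,7} → only 1 remains.
J5 = 8: row 5 has {2,3,9}; col 9 has {1,5,6,9}; box has {1,4,7,9} → only 8 remains.
J7 = 7: row 7 has {4}; col 9 has {1,5,6,8,9}; box has {1,2,3,9} → only 7 remains.
J9 = 4: row 9 has {1,2,3,7,9}; col 9 has {1,5,6,7,8,9}; box has {1,2,3,7,9} → only 4 remains.
J2 = 3: row 2 has {1,4,5,7,9}; col 9 has {1,4,5,6,7,8,9}; box has {1,2,5,6,7} → only 3 remains.
J4 = 2: row 4 has {4}; col 9 has {1,3,4,5,6,7,8,9}; box has {1,4,7,8,9} → only 2 remains.
H1 = 4: row 1 has {1,5,8,9}; col 8 has {1,2,7}; box has {1,2,3,5,6,7} → only 4 remains.
H2 = 8: row 2 has {1,3,4,5,7,9}; col 8 has {1,2,4,7}; box has {1,2,3,4,5,6,7} → only 8 remains.
H3 = 9: row 3 has {2,4,6,7}; col 8 has {1,2,4,7,8}; box has {1,2,3,4,5,6,7,8} → only 9 remains.
E5 = 4: in row 5, 4 can only go here (every other open cell in that row sees a 4).
A6 = 4: in row 6, 4 can only go here (every other open cell in that row sees a 4).
F8 = 7: in row 8, 7 can only go here (every other open cell in that row sees a 7).
D5 = 7: in row 5, 7 can only go here (every other open cell in that row sees a 7).
A9 = 8: in row 9, 8 can only go here (every other open cell in that row sees an 8).
A3 = 3: row 3 has {2,4,6,7,9}; col 1 has {1,2,4,8}; box has {1,4,5,9} → only 3 remains.
C3 = 8: row 3 has {2,3,4,6,7,9}; col 3 has {4,7,9}; box has {1,3,4,5,9} → only 8 remains.
E1 = 3: in row 1, 3 can only go here (every other open cell in that row sees a 3).
C1 = 2: in row 1, 2 can only go here (every other open cell in that row sees a 2).
B4 = 8: in row 4, 8 can only go here (every other open cell in that row sees an 8).
A4 = 7: in row 4, 7 can only go here (every other open cell in that row sees a 7).
A1 = 6: row 1 has {1,2,3,4,5,8,9}; col 1 has {1,2,3,4,7,8}; box has {1,2,3,4,5,8,9} → only 6 remains.
B1 = 7: row 1 has {1,2,3,4,5,6,8,9}; col 2 has {1,2,3,4,5,8}; box has {1,2,3,4,5,6,8,9} → only 7 remains.
A8 = 5: row 8 has {1,2,3,4,7,9}; col 1 has {1,2,3,4,6,7,8}; box has {1,2,4,7,8} → only 5 remains.
A7 = 9: row 7 has {4,7}; col 1 has {1,2,3,4,5,6,7,8}; box has {1,2,4,5,7,8} → only 9 remains.
B7 = 6: row 7 has {4,7,9}; col 2 has {1,2,3,4,5,7,8}; box has {1,2,4,5,7,8,9} → only 6 remains.
C7 = 3: row 7 has {4,6,7,9}; col 3 has {2,4,7,8,9}; box has {1,2,4,5,6,7,8,9} → only 3 remains.
H7 = 5: row 7 has {3,4,6,7,9}; col 8 has {1,2,4,7,8,9}; box has {1,2,3,4,7,9} → only 5 remains.
H5 = 6: row 5 has {2,3,4,7,8,9}; col 8 has {1,2,4,5,7,8,9}; box has {1,2,4,7,8,9} → only 6 remains.
B6 = 9: row 6 has {1,4,7,8}; col 2 has {1,2,3,4,5,6,7,8}; box has {2,3,4,7,8} → only 9 remains.
G6 = 5: row 6 has {1,4,7,8,9}; col 7 has {1,2,3,4,7,9}; box has {1,2,4,6,7,8,9} → only 5 remains.
G7 = 8: row 7 has {3,4,5,6,7,9}; col 7 has {1,2,3,4,5,7,9}; box has {1,2,3,4,5,7,9} → only 8 remains.
G8 = 6: row 8 has {1,2,3,4,5,7,9}; col 7 has {1,2,3,4,5,7,8,9}; box has {1,2,3,4,5,7,8,9} → only 6 remains.
H4 = 3: row 4 has {2,4,7,8}; col 8 has {1,2,4,5,6,7,8,9}; box has {1,2,4,5,6,7,8,9} → only 3 remains.
C6 = 6: row 6 has {1,4,5,7,8,9}; col 3 has {2,3,4,7,8,9}; box has {2,3,4,7,8,9} → only 6 remains.
E6 = 2: row 6 has {1,4,5,6,7,8,9}; col 5 has {3,4,7,9}; box has {4,7,8} → only 2 remains.
F6 = 3: row 6 has {1,2,4,5,6,7,8,9}; col 6 has {4,7,8}; box has {2,4,7,8} → only 3 remains.
E7 = 1: row 7 has {3,4,5,6,7,8,9}; col 5 has {2,3,4,7,9}; box has {3,4,7,9} → only 1 remains.
F7 = 2: row 7 has {1,3,4,5,6,7,8,9}; col 6 has {3,4,7,8}; box has {1,3,4,7,9} → only 2 remains.
E8 = 8: row 8 has {1,2,3,4,5,6,7,9}; col 5 has {1,2,3,4,7,9}; box has {1,2,3,4,7,9} → only 8 remains.
E2 = 6: row 2 has {1,3,4,5,7,8,9}; col 5 has {1,2,3,4,7,8,9}; box has {3,4,7,8,9} → only 6 remains.
E4 = 5: row 4 has {2,3,4,7,8}; col 5 has {1,2,3,4,6,7,8,9}; box has {2,3,4,7,8} → only 5 remains.
F5 = 1: row 5 has {2,3,4,6,7,8,9}; col 6 has {2,3,4,7,8}; box has {2,3,4,5,7,8} → only 1 remains.
D2 = 2: row 2 has {1,3,4,5,6,7,8,9}; col 4 has {3,4,7,8,9}; box has {3,4,6,7,8,9} → only 2 remains.
F3 = 5: row 3 has {2,3,4,6,7,8,9}; col 6 has {1,2,3,4,7,8}; box has {2,3,4,6,7,8,9} → only 5 remains.
C4 = 1: row 4 has {2,3,4,5,7,8}; col 3 has {2,3,4,6,7,8,9}; box has {2,3,4,6,7,8,9} → only 1 remains.
D4 = 6: row 4 has {1,2,3,4,5,7,8}; col 4 has {2,3,4,7,8,9}; box has {1,2,3,4,5,7,8} → only 6 remains.
F4 = 9: row 4 has {1,2,3,4,5,6,7,8}; col 6 has {1,2,3,4,5,7,8}; box has {1,2,3,4,5,6,7,8} → only 9 remains.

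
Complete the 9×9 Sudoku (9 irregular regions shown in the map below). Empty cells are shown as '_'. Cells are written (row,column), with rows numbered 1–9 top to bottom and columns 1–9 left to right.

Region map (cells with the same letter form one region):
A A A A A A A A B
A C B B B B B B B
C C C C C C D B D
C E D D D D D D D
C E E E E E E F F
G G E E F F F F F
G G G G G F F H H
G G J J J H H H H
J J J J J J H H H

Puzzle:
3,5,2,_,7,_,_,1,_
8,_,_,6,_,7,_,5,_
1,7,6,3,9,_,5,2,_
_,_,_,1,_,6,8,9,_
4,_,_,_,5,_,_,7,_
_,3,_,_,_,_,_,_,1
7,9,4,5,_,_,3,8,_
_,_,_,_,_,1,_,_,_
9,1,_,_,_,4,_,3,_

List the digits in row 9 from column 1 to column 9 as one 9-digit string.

918264735

(1,6) = 9 (sole candidate).
(2,2) = 2 (sole candidate).
(3,6) = 8 (sole candidate).
(3,9) = 4 (sole candidate).
(4,1) = 5 (sole candidate).
(4,2) = 4 (sole candidate).
(7,6) = 2 (sole candidate).
(7,9) = 6 (sole candidate).
(8,8) = 4 (sole candidate).
(1,4) = 4 (sole candidate).
(1,7) = 6 (sole candidate).
(1,9) = 8 (sole candidate).
(5,6) = 3 (sole candidate).
(5,9) = 9 (sole candidate).
(6,6) = 5 (sole candidate).
(6,7) = 4 (sole candidate).
(6,8) = 6 (sole candidate).
(7,5) = 1 (sole candidate).
(2,9) = 3 (sole candidate).
(6,1) = 2 (sole candidate).
(6,5) = 8 (sole candidate).
(8,1) = 6 (sole candidate).
(8,2) = 8 (sole candidate).
(2,5) = 4 (sole candidate).
(5,2) = 6 (sole candidate).
(8,7) = 9 (hidden single in row 8).
(2,7) = 1 (sole candidate).
(5,7) = 2 (sole candidate).
(9,7) = 7: row 9 has {1,3,4,9}; col 7 has {1,2,3,4,5,6,8,9}; region has {1,3,4,6,8,9} → only 7 remains.
(2,3) = 9 (sole candidate).
(5,4) = 8 (sole candidate).
(6,3) = 7 (sole candidate).
(6,4) = 9 (sole candidate).
(9,4) = 2: row 9 has {1,3,4,7,9}; col 4 has {1,3,4,5,6,8,9}; region has {1,4,9} → only 2 remains.
(9,5) = 6: row 9 has {1,2,3,4,7,9}; col 5 has {1,4,5,7,8,9}; region has {1,2,4,9} → only 6 remains.
(9,9) = 5: row 9 has {1,2,3,4,6,7,9}; col 9 has {1,3,4,6,8,9}; region has {1,3,4,6,7,8,9} → only 5 remains.
(4,3) = 3 (sole candidate).
(4,5) = 2 (sole candidate).
(4,9) = 7 (sole candidate).
(5,3) = 1 (sole candidate).
(8,3) = 5 (sole candidate).
(8,4) = 7 (sole candidate).
(8,5) = 3 (sole candidate).
(8,9) = 2 (sole candidate).
(9,3) = 8: row 9 has {1,2,3,4,5,6,7,9}; col 3 has {1,2,3,4,5,6,7,9}; region has {1,2,3,4,5,6,7,9} → only 8 remains.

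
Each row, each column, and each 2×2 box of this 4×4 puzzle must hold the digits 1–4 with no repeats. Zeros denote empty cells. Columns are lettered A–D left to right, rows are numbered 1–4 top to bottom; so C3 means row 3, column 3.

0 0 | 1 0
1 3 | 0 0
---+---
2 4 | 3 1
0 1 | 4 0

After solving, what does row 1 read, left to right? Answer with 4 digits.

4213

A1 = 4: row 1 has {1}; col 1 has {1,2}; box has {1,3} → only 4 remains.
B1 = 2: row 1 has {1,4}; col 2 has {1,3,4}; box has {1,3,4} → only 2 remains.
D1 = 3: row 1 has {1,2,4}; col 4 has {1}; box has {1} → only 3 remains.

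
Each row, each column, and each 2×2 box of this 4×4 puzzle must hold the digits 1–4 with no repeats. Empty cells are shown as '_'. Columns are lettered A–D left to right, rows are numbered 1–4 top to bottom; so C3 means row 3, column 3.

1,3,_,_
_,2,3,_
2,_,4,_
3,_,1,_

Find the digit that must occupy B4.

4

C1 = 2 (sole candidate).
D1 = 4 (sole candidate).
A2 = 4 (sole candidate).
D2 = 1 (sole candidate).
B3 = 1 (sole candidate).
D3 = 3 (sole candidate).
B4 = 4: row 4 has {1,3}; col 2 has {1,2,3}; box has {1,2,3} → only 4 remains.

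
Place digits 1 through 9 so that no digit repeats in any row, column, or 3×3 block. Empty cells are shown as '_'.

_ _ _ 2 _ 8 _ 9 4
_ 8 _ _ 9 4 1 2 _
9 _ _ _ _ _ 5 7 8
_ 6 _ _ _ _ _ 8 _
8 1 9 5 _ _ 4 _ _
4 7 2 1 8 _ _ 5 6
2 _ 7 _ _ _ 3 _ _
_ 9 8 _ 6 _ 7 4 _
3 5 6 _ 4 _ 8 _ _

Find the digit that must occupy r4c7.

r1c2 = 3 (sole candidate).
r1c7 = 6 (sole candidate).
r2c3 = 5 (sole candidate).
r2c9 = 3 (sole candidate).
r4c1 = 5 (sole candidate).
r4c3 = 3 (sole candidate).
r5c8 = 3 (sole candidate).
r6c7 = 9 (sole candidate).
r7c2 = 4 (sole candidate).
r8c1 = 1 (sole candidate).
r8c4 = 3 (sole candidate).
r9c8 = 1 (sole candidate).
r1c1 = 7 (sole candidate).
r1c3 = 1 (sole candidate).
r1c5 = 5 (sole candidate).
r2c1 = 6 (sole candidate).
r2c4 = 7 (sole candidate).
r3c2 = 2 (sole candidate).
r3c3 = 4 (sole candidate).
r3c4 = 6 (sole candidate).
r4c7 = 2: row 4 has {3,5,6,8}; col 7 has {1,3,4,5,6,7,8,9}; box has {3,4,5,6,8,9} → only 2 remains.

2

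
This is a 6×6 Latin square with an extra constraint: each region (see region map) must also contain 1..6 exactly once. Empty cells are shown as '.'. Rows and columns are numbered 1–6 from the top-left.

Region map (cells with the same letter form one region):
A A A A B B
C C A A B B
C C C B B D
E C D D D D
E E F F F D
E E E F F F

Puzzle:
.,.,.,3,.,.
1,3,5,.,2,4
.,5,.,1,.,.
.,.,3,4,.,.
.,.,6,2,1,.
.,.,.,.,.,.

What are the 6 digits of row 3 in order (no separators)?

654132

row 2, column 4 = 6: row 2 has {1,2,3,4,5}; col 4 has {1,2,3,4}; region has {3,5} → only 6 remains.
row 5, column 2 = 4: row 5 has {1,2,6}; col 2 has {3,5}; region has {} → only 4 remains.
row 5, column 6 = 5: row 5 has {1,2,4,6}; col 6 has {4}; region has {3,4} → only 5 remains.
row 6, column 4 = 5: row 6 has {}; col 4 has {1,2,3,4,6}; region has {1,2,6} → only 5 remains.
row 6, column 6 = 3: row 6 has {5}; col 6 has {4,5}; region has {1,2,5,6} → only 3 remains.
row 1, column 6 = 6: row 1 has {3}; col 6 has {3,4,5}; region has {1,2,4} → only 6 remains.
row 3, column 5 = 3: row 3 has {1,5}; col 5 has {1,2}; region has {1,2,4,6} → only 3 remains.
row 3, column 6 = 2: row 3 has {1,3,5}; col 6 has {3,4,5,6}; region has {3,4,5} → only 2 remains.
row 4, column 5 = 6: row 4 has {3,4}; col 5 has {1,2,3}; region has {2,3,4,5} → only 6 remains.
row 4, column 6 = 1: row 4 has {3,4,6}; col 6 has {2,3,4,5,6}; region has {2,3,4,5,6} → only 1 remains.
row 5, column 1 = 3: row 5 has {1,2,4,5,6}; col 1 has {1}; region has {4} → only 3 remains.
row 6, column 5 = 4: row 6 has {3,5}; col 5 has {1,2,3,6}; region has {1,2,3,5,6} → only 4 remains.
row 1, column 5 = 5: row 1 has {3,6}; col 5 has {1,2,3,4,6}; region has {1,2,3,4,6} → only 5 remains.
row 3, column 3 = 4: row 3 has {1,2,3,5}; col 3 has {3,5,6}; region has {1,3,5} → only 4 remains.
row 4, column 2 = 2: row 4 has {1,3,4,6}; col 2 has {3,4,5}; region has {1,3,4,5} → only 2 remains.
row 1, column 2 = 1: row 1 has {3,5,6}; col 2 has {2,3,4,5}; region has {3,5,6} → only 1 remains.
row 1, column 3 = 2: row 1 has {1,3,5,6}; col 3 has {3,4,5,6}; region has {1,3,5,6} → only 2 remains.
row 3, column 1 = 6: row 3 has {1,2,3,4,5}; col 1 has {1,3}; region has {1,2,3,4,5} → only 6 remains.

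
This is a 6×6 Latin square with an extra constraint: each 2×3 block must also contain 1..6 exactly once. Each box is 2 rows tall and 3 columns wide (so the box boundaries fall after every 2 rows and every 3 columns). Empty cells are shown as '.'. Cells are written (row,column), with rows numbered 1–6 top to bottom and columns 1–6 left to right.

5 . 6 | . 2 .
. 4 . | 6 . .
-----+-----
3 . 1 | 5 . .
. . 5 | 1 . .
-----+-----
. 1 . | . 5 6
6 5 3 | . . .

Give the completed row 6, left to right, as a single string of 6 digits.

653214

(1,2) = 3: row 1 has {2,5,6}; col 2 has {1,4,5}; box has {4,5,6} → only 3 remains.
(1,4) = 4: row 1 has {2,3,5,6}; col 4 has {1,5,6}; box has {2,6} → only 4 remains.
(1,6) = 1: row 1 has {2,3,4,5,6}; col 6 has {6}; box has {2,4,6} → only 1 remains.
(2,3) = 2: row 2 has {4,6}; col 3 has {1,3,5,6}; box has {3,4,5,6} → only 2 remains.
(2,5) = 3: row 2 has {2,4,6}; col 5 has {2,5}; box has {1,2,4,6} → only 3 remains.
(2,6) = 5: row 2 has {2,3,4,6}; col 6 has {1,6}; box has {1,2,3,4,6} → only 5 remains.
(5,3) = 4: row 5 has {1,5,6}; col 3 has {1,2,3,5,6}; box has {1,3,5,6} → only 4 remains.
(6,4) = 2: row 6 has {3,5,6}; col 4 has {1,4,5,6}; box has {5,6} → only 2 remains.
(6,6) = 4: row 6 has {2,3,5,6}; col 6 has {1,5,6}; box has {2,5,6} → only 4 remains.
(2,1) = 1: row 2 has {2,3,4,5,6}; col 1 has {3,5,6}; box has {2,3,4,5,6} → only 1 remains.
(3,6) = 2: row 3 has {1,3,5}; col 6 has {1,4,5,6}; box has {1,5} → only 2 remains.
(4,6) = 3: row 4 has {1,5}; col 6 has {1,2,4,5,6}; box has {1,2,5} → only 3 remains.
(5,1) = 2: row 5 has {1,4,5,6}; col 1 has {1,3,5,6}; box has {1,3,4,5,6} → only 2 remains.
(5,4) = 3: row 5 has {1,2,4,5,6}; col 4 has {1,2,4,5,6}; box has {2,4,5,6} → only 3 remains.
(6,5) = 1: row 6 has {2,3,4,5,6}; col 5 has {2,3,5}; box has {2,3,4,5,6} → only 1 remains.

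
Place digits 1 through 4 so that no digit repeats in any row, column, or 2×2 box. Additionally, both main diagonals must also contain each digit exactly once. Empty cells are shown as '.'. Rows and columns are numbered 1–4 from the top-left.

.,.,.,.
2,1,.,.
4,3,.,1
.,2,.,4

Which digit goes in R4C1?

1

R1C1 = 3: row 1 has {}; col 1 has {2,4}; box has {1,2}; main diagonal has {1,4} → only 3 remains.
R1C2 = 4: row 1 has {3}; col 2 has {1,2,3}; box has {1,2,3} → only 4 remains.
R1C4 = 2: row 1 has {3,4}; col 4 has {1,4}; box has {}; anti-diagonal has {3} → only 2 remains.
R2C3 = 4: row 2 has {1,2}; col 3 has {}; box has {2}; anti-diagonal has {2,3} → only 4 remains.
R2C4 = 3: row 2 has {1,2,4}; col 4 has {1,2,4}; box has {2,4} → only 3 remains.
R3C3 = 2: row 3 has {1,3,4}; col 3 has {4}; box has {1,4}; main diagonal has {1,3,4} → only 2 remains.
R4C1 = 1: row 4 has {2,4}; col 1 has {2,3,4}; box has {2,3,4}; anti-diagonal has {2,3,4} → only 1 remains.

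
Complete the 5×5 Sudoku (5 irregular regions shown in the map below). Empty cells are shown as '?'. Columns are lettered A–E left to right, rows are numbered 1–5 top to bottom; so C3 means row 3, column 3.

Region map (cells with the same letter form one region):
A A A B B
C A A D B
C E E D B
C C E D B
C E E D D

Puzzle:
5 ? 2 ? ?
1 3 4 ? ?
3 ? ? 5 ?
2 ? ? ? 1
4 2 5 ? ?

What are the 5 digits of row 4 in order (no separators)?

25341

B1 = 1: row 1 has {2,5}; col 2 has {2,3}; region has {2,3,4,5} → only 1 remains.
D2 = 2: row 2 has {1,3,4}; col 4 has {5}; region has {5} → only 2 remains.
E2 = 5: row 2 has {1,2,3,4}; col 5 has {1}; region has {1} → only 5 remains.
B3 = 4: row 3 has {3,5}; col 2 has {1,2,3}; region has {2,5} → only 4 remains.
C3 = 1: row 3 has {3,4,5}; col 3 has {2,4,5}; region has {2,4,5} → only 1 remains.
E3 = 2: row 3 has {1,3,4,5}; col 5 has {1,5}; region has {1,5} → only 2 remains.
B4 = 5: row 4 has {1,2}; col 2 has {1,2,3,4}; region has {1,2,3,4} → only 5 remains.
C4 = 3: row 4 has {1,2,5}; col 3 has {1,2,4,5}; region has {1,2,4,5} → only 3 remains.
D4 = 4: row 4 has {1,2,3,5}; col 4 has {2,5}; region has {2,5} → only 4 remains.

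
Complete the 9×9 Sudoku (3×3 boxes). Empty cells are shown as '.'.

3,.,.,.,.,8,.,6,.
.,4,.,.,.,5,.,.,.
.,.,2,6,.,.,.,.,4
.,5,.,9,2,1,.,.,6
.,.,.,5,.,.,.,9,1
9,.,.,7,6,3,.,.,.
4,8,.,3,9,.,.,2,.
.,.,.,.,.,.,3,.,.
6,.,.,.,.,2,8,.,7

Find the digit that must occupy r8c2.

r5c6 = 4 (sole candidate).
r7c9 = 5 (sole candidate).
r8c9 = 9 (sole candidate).
r1c9 = 2 (sole candidate).
r5c5 = 8 (sole candidate).
r6c9 = 8 (sole candidate).
r2c9 = 3 (sole candidate).
r2c4 = 2 (hidden single in row 2).
r2c3 = 6 (hidden single in row 2).
r2c7 = 9 (hidden single in row 2).
r3c5 = 3 (hidden single in row 3).
r5c2 = 6 (hidden single in row 5).
r5c3 = 3 (hidden single in row 5).
r4c8 = 3 (hidden single in row 4).
r8c6 = 6 (hidden single in row 8).
r8c4 = 8 (hidden single in row 8).
r7c6 = 7 (sole candidate).
r3c6 = 9 (sole candidate).
r7c3 = 1 (sole candidate).
r7c7 = 6 (sole candidate).
r6c3 = 4 (sole candidate).
r6c8 = 5 (sole candidate).
r6c7 = 2 (sole candidate).
r5c7 = 7 (sole candidate).
r6c2 = 1 (sole candidate).
r3c2 = 7 (sole candidate).
r4c7 = 4 (sole candidate).
r5c1 = 2 (sole candidate).
r8c2 = 2: row 8 has {3,6,8,9}; col 2 has {1,4,5,6,7,8}; box has {1,4,6,8} → only 2 remains.

2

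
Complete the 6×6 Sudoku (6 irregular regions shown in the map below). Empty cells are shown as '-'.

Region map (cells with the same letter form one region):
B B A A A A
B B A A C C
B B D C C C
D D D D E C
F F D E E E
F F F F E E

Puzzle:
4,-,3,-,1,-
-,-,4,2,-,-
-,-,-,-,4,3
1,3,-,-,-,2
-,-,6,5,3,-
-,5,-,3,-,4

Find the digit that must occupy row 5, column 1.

row 1, column 4 = 6 (sole candidate).
row 1, column 6 = 5 (sole candidate).
row 3, column 4 = 1 (sole candidate).
row 4, column 3 = 5 (sole candidate).
row 4, column 4 = 4 (sole candidate).
row 4, column 5 = 6 (sole candidate).
row 5, column 1 = 2: row 5 has {3,5,6}; col 1 has {1,4}; region has {3,5} → only 2 remains.

2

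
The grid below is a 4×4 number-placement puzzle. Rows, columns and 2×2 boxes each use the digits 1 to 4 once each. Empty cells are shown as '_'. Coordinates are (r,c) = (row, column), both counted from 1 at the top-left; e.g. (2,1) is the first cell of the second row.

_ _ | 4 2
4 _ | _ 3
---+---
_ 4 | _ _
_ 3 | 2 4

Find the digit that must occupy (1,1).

(1,2) = 1 (sole candidate).
(2,2) = 2 (sole candidate).
(2,3) = 1 (sole candidate).
(3,3) = 3 (sole candidate).
(3,4) = 1 (sole candidate).
(4,1) = 1 (sole candidate).
(1,1) = 3: row 1 has {1,2,4}; col 1 has {1,4}; box has {1,2,4} → only 3 remains.

3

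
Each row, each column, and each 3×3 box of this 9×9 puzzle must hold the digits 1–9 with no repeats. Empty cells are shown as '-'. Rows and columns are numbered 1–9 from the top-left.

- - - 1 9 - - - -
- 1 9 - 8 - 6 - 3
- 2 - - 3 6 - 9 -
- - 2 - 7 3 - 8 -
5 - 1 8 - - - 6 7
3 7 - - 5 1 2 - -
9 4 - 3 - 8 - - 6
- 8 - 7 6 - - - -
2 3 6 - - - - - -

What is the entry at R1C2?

R5C2 = 9 (sole candidate).
R6C8 = 4 (sole candidate).
R6C9 = 9 (sole candidate).
R8C1 = 1 (sole candidate).
R8C3 = 5 (sole candidate).
R4C2 = 6 (sole candidate).
R5C7 = 3 (sole candidate).
R6C3 = 8 (sole candidate).
R6C4 = 6 (sole candidate).
R7C3 = 7 (sole candidate).
R1C2 = 5: row 1 has {1,9}; col 2 has {1,2,3,4,6,7,8,9}; box has {1,2,9} → only 5 remains.

5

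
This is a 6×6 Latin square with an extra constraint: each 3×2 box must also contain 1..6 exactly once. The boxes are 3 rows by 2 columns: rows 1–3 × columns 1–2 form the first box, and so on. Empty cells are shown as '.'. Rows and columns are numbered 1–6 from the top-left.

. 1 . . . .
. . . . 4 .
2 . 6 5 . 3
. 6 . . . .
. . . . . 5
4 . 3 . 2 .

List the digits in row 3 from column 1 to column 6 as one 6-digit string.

r3c2 = 4: row 3 has {2,3,5,6}; col 2 has {1,6}; box has {1,2} → only 4 remains.
r3c5 = 1: row 3 has {2,3,4,5,6}; col 5 has {2,4}; box has {3,4} → only 1 remains.

246513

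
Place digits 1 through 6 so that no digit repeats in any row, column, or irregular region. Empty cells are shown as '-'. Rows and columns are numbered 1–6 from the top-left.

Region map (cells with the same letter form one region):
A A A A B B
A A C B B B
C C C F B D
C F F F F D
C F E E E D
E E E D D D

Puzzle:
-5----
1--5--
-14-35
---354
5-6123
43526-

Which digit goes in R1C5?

R2C5 = 4: row 2 has {1,5}; col 5 has {2,3,5,6}; region has {3,5} → only 4 remains.
R3C4 = 6: row 3 has {1,3,4,5}; col 4 has {1,2,3,5}; region has {3,5} → only 6 remains.
R4C2 = 2: row 4 has {3,4,5}; col 2 has {1,3,5}; region has {3,5,6} → only 2 remains.
R4C3 = 1: row 4 has {2,3,4,5}; col 3 has {4,5,6}; region has {2,3,5,6} → only 1 remains.
R5C2 = 4: row 5 has {1,2,3,5,6}; col 2 has {1,2,3,5}; region has {1,2,3,5,6} → only 4 remains.
R6C6 = 1: row 6 has {2,3,4,5,6}; col 6 has {3,4,5}; region has {2,3,4,5,6} → only 1 remains.
R1C4 = 4: row 1 has {5}; col 4 has {1,2,3,5,6}; region has {1,5} → only 4 remains.
R1C5 = 1: row 1 has {4,5}; col 5 has {2,3,4,5,6}; region has {3,4,5} → only 1 remains.

1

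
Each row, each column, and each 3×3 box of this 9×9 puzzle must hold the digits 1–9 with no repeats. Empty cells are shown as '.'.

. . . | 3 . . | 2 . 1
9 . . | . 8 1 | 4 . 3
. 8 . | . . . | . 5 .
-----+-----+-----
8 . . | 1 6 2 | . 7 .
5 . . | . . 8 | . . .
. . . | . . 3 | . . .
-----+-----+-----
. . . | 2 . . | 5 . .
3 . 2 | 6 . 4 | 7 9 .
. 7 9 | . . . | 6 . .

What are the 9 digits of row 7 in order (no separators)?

R2C8 = 6: row 2 has {1,3,4,8,9}; col 8 has {5,7,9}; box has {1,2,3,4,5} → only 6 remains.
R3C7 = 9: row 3 has {5,8}; col 7 has {2,4,5,6,7}; box has {1,2,3,4,5,6} → only 9 remains.
R3C9 = 7: row 3 has {5,8,9}; col 9 has {1,3}; box has {1,2,3,4,5,6,9} → only 7 remains.
R4C7 = 3: row 4 has {1,2,6,7,8}; col 7 has {2,4,5,6,7,9}; box has {7} → only 3 remains.
R5C7 = 1: row 5 has {5,8}; col 7 has {2,3,4,5,6,7,9}; box has {3,7} → only 1 remains.
R6C7 = 8: row 6 has {3}; col 7 has {1,2,3,4,5,6,7,9}; box has {1,3,7} → only 8 remains.
R8C9 = 8: row 8 has {2,3,4,6,7,9}; col 9 has {1,3,7}; box has {5,6,7,9} → only 8 remains.
R9C6 = 5: row 9 has {6,7,9}; col 6 has {1,2,3,4,8}; box has {2,4,6} → only 5 remains.
R1C8 = 8: row 1 has {1,2,3}; col 8 has {5,6,7,9}; box has {1,2,3,4,5,6,7,9} → only 8 remains.
R3C4 = 4: row 3 has {5,7,8,9}; col 4 has {1,2,3,6}; box has {1,3,8} → only 4 remains.
R3C5 = 2: row 3 has {4,5,7,8,9}; col 5 has {6,8}; box has {1,3,4,8} → only 2 remains.
R3C6 = 6: row 3 has {2,4,5,7,8,9}; col 6 has {1,2,3,4,5,8}; box has {1,2,3,4,8} → only 6 remains.
R4C3 = 4: row 4 has {1,2,3,6,7,8}; col 3 has {2,9}; box has {5,8} → only 4 remains.
R7C9 = 4: row 7 has {2,5}; col 9 has {1,3,7,8}; box has {5,6,7,8,9} → only 4 remains.
R8C5 = 1: row 8 has {2,3,4,6,7,8,9}; col 5 has {2,6,8}; box has {2,4,5,6} → only 1 remains.
R9C4 = 8: row 9 has {5,6,7,9}; col 4 has {1,2,3,4,6}; box has {1,2,4,5,6} → only 8 remains.
R9C5 = 3: row 9 has {5,6,7,8,9}; col 5 has {1,2,6,8}; box has {1,2,4,5,6,8} → only 3 remains.
R9C9 = 2: row 9 has {3,5,6,7,8,9}; col 9 has {1,3,4,7,8}; box has {4,5,6,7,8,9} → only 2 remains.
R3C1 = 1: row 3 has {2,4,5,6,7,8,9}; col 1 has {3,5,8,9}; box has {8,9} → only 1 remains.
R3C3 = 3: row 3 has {1,2,4,5,6,7,8,9}; col 3 has {2,4,9}; box has {1,8,9} → only 3 remains.
R4C2 = 9: row 4 has {1,2,3,4,6,7,8}; col 2 has {7,8}; box has {4,5,8} → only 9 remains.
R4C9 = 5: row 4 has {1,2,3,4,6,7,8,9}; col 9 has {1,2,3,4,7,8}; box has {1,3,7,8} → only 5 remains.
R7C1 = 6: row 7 has {2,4,5}; col 1 has {1,3,5,8,9}; box has {2,3,7,9} → only 6 remains.
R7C2 = 1: row 7 has {2,4,5,6}; col 2 has {7,8,9}; box has {2,3,6,7,9} → only 1 remains.
R7C3 = 8: row 7 has {1,2,4,5,6}; col 3 has {2,3,4,9}; box has {1,2,3,6,7,9} → only 8 remains.
R7C8 = 3: row 7 has {1,2,4,5,6,8}; col 8 has {5,6,7,8,9}; box has {2,4,5,6,7,8,9} → only 3 remains.
R8C2 = 5: row 8 has {1,2,3,4,6,7,8,9}; col 2 has {1,7,8,9}; box has {1,2,3,6,7,8,9} → only 5 remains.
R9C1 = 4: row 9 has {2,3,5,6,7,8,9}; col 1 has {1,3,5,6,8,9}; box has {1,2,3,5,6,7,8,9} → only 4 remains.
R9C8 = 1: row 9 has {2,3,4,5,6,7,8,9}; col 8 has {3,5,6,7,8,9}; box has {2,3,4,5,6,7,8,9} → only 1 remains.
R1C1 = 7: row 1 has {1,2,3,8}; col 1 has {1,3,4,5,6,8,9}; box has {1,3,8,9} → only 7 remains.
R1C6 = 9: row 1 has {1,2,3,7,8}; col 6 has {1,2,3,4,5,6,8}; box has {1,2,3,4,6,8} → only 9 remains.
R2C2 = 2: row 2 has {1,3,4,6,8,9}; col 2 has {1,5,7,8,9}; box has {1,3,7,8,9} → only 2 remains.
R2C3 = 5: row 2 has {1,2,3,4,6,8,9}; col 3 has {2,3,4,8,9}; box has {1,2,3,7,8,9} → only 5 remains.
R2C4 = 7: row 2 has {1,2,3,4,5,6,8,9}; col 4 has {1,2,3,4,6,8}; box has {1,2,3,4,6,8,9} → only 7 remains.
R5C4 = 9: row 5 has {1,5,8}; col 4 has {1,2,3,4,6,7,8}; box has {1,2,3,6,8} → only 9 remains.
R5C9 = 6: row 5 has {1,5,8,9}; col 9 has {1,2,3,4,5,7,8}; box has {1,3,5,7,8} → only 6 remains.
R6C1 = 2: row 6 has {3,8}; col 1 has {1,3,4,5,6,7,8,9}; box has {4,5,8,9} → only 2 remains.
R6C2 = 6: row 6 has {2,3,8}; col 2 has {1,2,5,7,8,9}; box has {2,4,5,8,9} → only 6 remains.
R6C4 = 5: row 6 has {2,3,6,8}; col 4 has {1,2,3,4,6,7,8,9}; box has {1,2,3,6,8,9} → only 5 remains.
R6C8 = 4: row 6 has {2,3,5,6,8}; col 8 has {1,3,5,6,7,8,9}; box has {1,3,5,6,7,8} → only 4 remains.
R6C9 = 9: row 6 has {2,3,4,5,6,8}; col 9 has {1,2,3,4,5,6,7,8}; box has {1,3,4,5,6,7,8} → only 9 remains.
R7C6 = 7: row 7 has {1,2,3,4,5,6,8}; col 6 has {1,2,3,4,5,6,8,9}; box has {1,2,3,4,5,6,8} → only 7 remains.
R1C2 = 4: row 1 has {1,2,3,7,8,9}; col 2 has {1,2,5,6,7,8,9}; box has {1,2,3,5,7,8,9} → only 4 remains.
R1C3 = 6: row 1 has {1,2,3,4,7,8,9}; col 3 has {2,3,4,5,8,9}; box has {1,2,3,4,5,7,8,9} → only 6 remains.
R1C5 = 5: row 1 has {1,2,3,4,6,7,8,9}; col 5 has {1,2,3,6,8}; box has {1,2,3,4,6,7,8,9} → only 5 remains.
R5C2 = 3: row 5 has {1,5,6,8,9}; col 2 has {1,2,4,5,6,7,8,9}; box has {2,4,5,6,8,9} → only 3 remains.
R5C3 = 7: row 5 has {1,3,5,6,8,9}; col 3 has {2,3,4,5,6,8,9}; box has {2,3,4,5,6,8,9} → only 7 remains.
R5C5 = 4: row 5 has {1,3,5,6,7,8,9}; col 5 has {1,2,3,5,6,8}; box has {1,2,3,5,6,8,9} → only 4 remains.
R5C8 = 2: row 5 has {1,3,4,5,6,7,8,9}; col 8 has {1,3,4,5,6,7,8,9}; box has {1,3,4,5,6,7,8,9} → only 2 remains.
R6C3 = 1: row 6 has {2,3,4,5,6,8,9}; col 3 has {2,3,4,5,6,7,8,9}; box has {2,3,4,5,6,7,8,9} → only 1 remains.
R6C5 = 7: row 6 has {1,2,3,4,5,6,8,9}; col 5 has {1,2,3,4,5,6,8}; box has {1,2,3,4,5,6,8,9} → only 7 remains.
R7C5 = 9: row 7 has {1,2,3,4,5,6,7,8}; col 5 has {1,2,3,4,5,6,7,8}; box has {1,2,3,4,5,6,7,8} → only 9 remains.

618297534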